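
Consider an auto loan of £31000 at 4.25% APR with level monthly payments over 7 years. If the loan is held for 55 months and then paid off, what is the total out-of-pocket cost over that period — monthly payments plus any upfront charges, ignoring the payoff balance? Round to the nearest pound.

Monthly rate = 4.25%/12 = 0.0035417; payment = 31,000 × 0.0035417 / (1 − (1+0.0035417)^−84) = £427.31.
Total outlay = 55 × £427.31 = £23,502.05.

£23,502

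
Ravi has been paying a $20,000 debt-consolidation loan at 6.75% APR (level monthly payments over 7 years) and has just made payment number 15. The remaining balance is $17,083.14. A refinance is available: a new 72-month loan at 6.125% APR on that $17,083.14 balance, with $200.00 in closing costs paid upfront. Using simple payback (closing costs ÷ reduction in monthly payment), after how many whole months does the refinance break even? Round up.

Current payment = 20,000 × 6.75%/12 / (1 − (1+0.0056250)^−84) = $299.42.
Refinanced payment = 17,083.14 × 0.0051042 / (1 − (1+0.0051042)^−72) = $284.13.
Monthly savings = $299.42 − $284.13 = $15.29.
Break-even = $200.00 / $15.29 = 13.08 → 14 months.

14 months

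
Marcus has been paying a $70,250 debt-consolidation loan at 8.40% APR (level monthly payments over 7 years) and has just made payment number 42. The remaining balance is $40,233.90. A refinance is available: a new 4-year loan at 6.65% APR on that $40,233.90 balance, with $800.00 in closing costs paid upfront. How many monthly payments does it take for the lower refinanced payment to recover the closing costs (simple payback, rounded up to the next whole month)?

Current payment = 70,250 × 8.4%/12 / (1 − (1+0.0070000)^−84) = $1,108.98.
Refinanced payment = 40,233.90 × 0.0055417 / (1 − (1+0.0055417)^−48) = $956.93.
Monthly savings = $1,108.98 − $956.93 = $152.05.
Break-even = $800.00 / $152.05 = 5.26 → 6 months.

6 months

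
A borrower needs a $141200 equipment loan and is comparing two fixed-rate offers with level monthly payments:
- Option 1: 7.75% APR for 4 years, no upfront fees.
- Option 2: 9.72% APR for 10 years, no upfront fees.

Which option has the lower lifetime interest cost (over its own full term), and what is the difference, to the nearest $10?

Option 1: monthly rate = 7.75%/12 = 0.0064583; payment = 141,200 × 0.0064583 / (1 − (1+0.0064583)^−48) = $3,430.56.
Total interest on Option 1 = 48 × $3,430.56 − $141,200 = $23,466.88.
Option 2: monthly rate = 9.72%/12 = 0.0081000; payment = 141,200 × 0.0081000 / (1 − (1+0.0081000)^−120) = $1,844.14.
Total interest on Option 2 = 120 × $1,844.14 − $141,200 = $80,096.80.
Option 1 is lower by $56,629.92.

Option 1 by $56,630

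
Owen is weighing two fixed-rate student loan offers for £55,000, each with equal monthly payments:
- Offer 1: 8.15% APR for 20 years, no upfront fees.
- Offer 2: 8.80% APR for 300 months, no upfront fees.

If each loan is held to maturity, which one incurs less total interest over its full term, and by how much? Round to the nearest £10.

Offer 1 by £24,570

Offer 1: at 8.15% the monthly rate is 0.0067917, so the payment is 55,000 × 0.0067917 / (1 − 1.0067917^−240) = £465.19.
Total interest on Offer 1 = 240 × £465.19 − £55,000 = £56,645.60.
Offer 2: at 8.80% the monthly rate is 0.0073333, so the payment is 55,000 × 0.0073333 / (1 − 1.0073333^−300) = £454.05.
Total interest on Offer 2 = 300 × £454.05 − £55,000 = £81,215.00.
Offer 1 is lower by £24,569.40.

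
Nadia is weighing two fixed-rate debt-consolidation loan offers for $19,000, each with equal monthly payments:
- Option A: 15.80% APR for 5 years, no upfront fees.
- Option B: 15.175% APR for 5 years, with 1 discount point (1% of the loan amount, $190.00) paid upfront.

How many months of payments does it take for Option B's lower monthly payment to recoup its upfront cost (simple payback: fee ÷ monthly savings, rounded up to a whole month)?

31 months

Option A: at 15.80% the monthly rate is 0.0131667, so the payment is 19,000 × 0.0131667 / (1 − 1.0131667^−60) = $460.03.
Option B: at 15.175% the monthly rate is 0.0126458, so the payment is 19,000 × 0.0126458 / (1 − 1.0126458^−60) = $453.76.
Monthly savings = $460.03 − $453.76 = $6.27.
Break-even = $190.00 / $6.27 = 30.30 → 31 months.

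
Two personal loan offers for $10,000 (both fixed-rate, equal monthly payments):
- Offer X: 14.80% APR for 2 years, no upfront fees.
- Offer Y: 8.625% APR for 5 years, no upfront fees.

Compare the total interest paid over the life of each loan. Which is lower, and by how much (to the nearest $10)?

Offer X: monthly rate = 14.8%/12 = 0.0123333; payment = 10,000 × 0.0123333 / (1 − (1+0.0123333)^−24) = $483.92.
Total interest on Offer X = 24 × $483.92 − $10,000 = $1,614.08.
Offer Y: at 8.625% the monthly rate is 0.0071875, so the payment is 10,000 × 0.0071875 / (1 − 1.0071875^−60) = $205.77.
Total interest on Offer Y = 60 × $205.77 − $10,000 = $2,346.20.
Offer X is lower by $732.12.

Offer X by $730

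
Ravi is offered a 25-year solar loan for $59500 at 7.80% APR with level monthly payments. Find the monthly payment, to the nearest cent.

Monthly rate = 7.8%/12 = 0.0065000; payment = 59,500 × 0.0065000 / (1 − (1+0.0065000)^−300) = $451.38.

$451.38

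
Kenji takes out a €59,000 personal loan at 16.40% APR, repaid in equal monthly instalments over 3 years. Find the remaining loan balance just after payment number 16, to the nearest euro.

€36,288

With monthly rate i = 16.4%/12 = 0.0136667, the balance after k of n payments is P · [(1+i)^n − (1+i)^k] / [(1+i)^n − 1].
(1+0.0136667)^36 = 1.63014395 and (1+0.0136667)^16 = 1.24257510, so the balance is 59,000 × (1.63014395 − 1.24257510) / (1.63014395 − 1) = €36,287.84.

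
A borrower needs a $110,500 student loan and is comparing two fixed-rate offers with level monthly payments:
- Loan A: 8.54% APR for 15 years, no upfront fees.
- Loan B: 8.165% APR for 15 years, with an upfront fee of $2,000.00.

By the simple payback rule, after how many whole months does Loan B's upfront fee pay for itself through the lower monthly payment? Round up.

Loan A: at 8.54% the monthly rate is 0.0071167, so the payment is 110,500 × 0.0071167 / (1 − 1.0071167^−180) = $1,090.73.
Loan B: monthly rate = 8.165%/12 = 0.0068042; payment = 110,500 × 0.0068042 / (1 − (1+0.0068042)^−180) = $1,066.55.
Monthly savings = $1,090.73 − $1,066.55 = $24.18.
Break-even = $2,000.00 / $24.18 = 82.71 → 83 months.

83 months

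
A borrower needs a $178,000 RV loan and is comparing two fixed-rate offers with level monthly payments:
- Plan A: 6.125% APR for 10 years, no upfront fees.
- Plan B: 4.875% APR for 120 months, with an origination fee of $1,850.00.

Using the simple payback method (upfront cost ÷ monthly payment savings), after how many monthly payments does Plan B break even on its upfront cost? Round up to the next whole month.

Plan A: at 6.125% the monthly rate is 0.0051042, so the payment is 178,000 × 0.0051042 / (1 − 1.0051042^−120) = $1,987.36.
Plan B: monthly rate = 4.875%/12 = 0.0040625; payment = 178,000 × 0.0040625 / (1 − (1+0.0040625)^−120) = $1,877.11.
Monthly savings = $1,987.36 − $1,877.11 = $110.25.
Break-even = $1,850.00 / $110.25 = 16.78 → 17 months.

17 months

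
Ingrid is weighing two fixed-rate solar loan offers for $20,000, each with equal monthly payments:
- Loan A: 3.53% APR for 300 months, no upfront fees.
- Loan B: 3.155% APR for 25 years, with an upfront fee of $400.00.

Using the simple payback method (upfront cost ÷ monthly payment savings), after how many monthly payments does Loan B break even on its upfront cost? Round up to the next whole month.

101 months

Loan A: at 3.53% the monthly rate is 0.0029417, so the payment is 20,000 × 0.0029417 / (1 − 1.0029417^−300) = $100.45.
Loan B: at 3.155% the monthly rate is 0.0026292, so the payment is 20,000 × 0.0026292 / (1 − 1.0026292^−300) = $96.46.
Monthly savings = $100.45 − $96.46 = $3.99.
Break-even = $400.00 / $3.99 = 100.25 → 101 months.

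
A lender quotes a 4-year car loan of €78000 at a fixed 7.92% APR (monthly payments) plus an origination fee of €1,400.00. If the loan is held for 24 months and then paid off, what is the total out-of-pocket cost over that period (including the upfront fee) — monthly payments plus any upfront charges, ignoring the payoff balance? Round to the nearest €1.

€47,031

Monthly rate = 7.92%/12 = 0.0066000; payment = 78,000 × 0.0066000 / (1 − (1+0.0066000)^−48) = €1,901.28.
Total outlay = 24 × €1,901.28 + €1,400.00 = €47,030.72.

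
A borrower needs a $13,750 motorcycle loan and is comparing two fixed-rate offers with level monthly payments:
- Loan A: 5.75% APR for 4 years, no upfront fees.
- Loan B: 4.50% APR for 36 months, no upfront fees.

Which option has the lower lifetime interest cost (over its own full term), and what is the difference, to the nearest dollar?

Loan A: at 5.75% the monthly rate is 0.0047917, so the payment is 13,750 × 0.0047917 / (1 − 1.0047917^−48) = $321.35.
Total interest on Loan A = 48 × $321.35 − $13,750 = $1,674.80.
Loan B: at 4.50% the monthly rate is 0.0037500, so the payment is 13,750 × 0.0037500 / (1 − 1.0037500^−36) = $409.02.
Total interest on Loan B = 36 × $409.02 − $13,750 = $974.72.
Loan B is lower by $700.08.

Loan B by $700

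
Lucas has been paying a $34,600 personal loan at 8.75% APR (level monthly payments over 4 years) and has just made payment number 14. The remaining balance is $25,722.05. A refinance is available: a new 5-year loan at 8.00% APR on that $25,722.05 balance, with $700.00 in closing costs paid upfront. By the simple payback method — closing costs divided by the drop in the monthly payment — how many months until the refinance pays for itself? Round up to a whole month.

Current payment = 34,600 × 8.75%/12 / (1 − (1+0.0072917)^−48) = $856.92.
Refinanced payment = 25,722.05 × 0.0066667 / (1 − (1+0.0066667)^−60) = $521.55.
Monthly savings = $856.92 − $521.55 = $335.37.
Break-even = $700.00 / $335.37 = 2.09 → 3 months.

3 months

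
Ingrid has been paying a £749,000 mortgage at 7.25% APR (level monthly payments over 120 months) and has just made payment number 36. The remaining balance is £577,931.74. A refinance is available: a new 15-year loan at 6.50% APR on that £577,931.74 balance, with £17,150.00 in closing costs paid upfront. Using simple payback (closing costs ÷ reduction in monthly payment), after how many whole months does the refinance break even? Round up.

Current payment = 749,000 × 7.25%/12 / (1 − (1+0.0060417)^−120) = £8,793.34.
Refinanced payment = 577,931.74 × 0.0054167 / (1 − (1+0.0054167)^−180) = £5,034.41.
Monthly savings = £8,793.34 − £5,034.41 = £3,758.93.
Break-even = £17,150.00 / £3,758.93 = 4.56 → 5 months.

5 months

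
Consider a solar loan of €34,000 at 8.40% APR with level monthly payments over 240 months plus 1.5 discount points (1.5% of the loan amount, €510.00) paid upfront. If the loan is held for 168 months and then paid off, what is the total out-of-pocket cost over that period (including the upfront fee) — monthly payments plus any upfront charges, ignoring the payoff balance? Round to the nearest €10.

€49,720

At 8.40% the monthly rate is 0.0070000, so the payment is 34,000 × 0.0070000 / (1 − 1.0070000^−240) = €292.91.
Total outlay = 168 × €292.91 + €510.00 = €49,718.88.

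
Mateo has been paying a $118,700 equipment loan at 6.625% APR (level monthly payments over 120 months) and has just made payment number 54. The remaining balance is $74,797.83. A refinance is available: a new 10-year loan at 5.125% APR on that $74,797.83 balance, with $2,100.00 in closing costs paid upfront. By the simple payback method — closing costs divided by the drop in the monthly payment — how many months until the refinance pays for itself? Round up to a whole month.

Current payment = 118,700 × 6.625%/12 / (1 − (1+0.0055208)^−120) = $1,355.38.
Refinanced payment = 74,797.83 × 0.0042708 / (1 − (1+0.0042708)^−120) = $797.92.
Monthly savings = $1,355.38 − $797.92 = $557.46.
Break-even = $2,100.00 / $557.46 = 3.77 → 4 months.

4 months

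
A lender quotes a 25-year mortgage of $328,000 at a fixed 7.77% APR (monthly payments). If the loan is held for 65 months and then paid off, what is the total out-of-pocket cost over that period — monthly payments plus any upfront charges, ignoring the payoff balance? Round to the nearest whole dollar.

$161,316

Monthly rate = 7.77%/12 = 0.0064750; payment = 328,000 × 0.0064750 / (1 − (1+0.0064750)^−300) = $2,481.79.
Total outlay = 65 × $2,481.79 = $161,316.35.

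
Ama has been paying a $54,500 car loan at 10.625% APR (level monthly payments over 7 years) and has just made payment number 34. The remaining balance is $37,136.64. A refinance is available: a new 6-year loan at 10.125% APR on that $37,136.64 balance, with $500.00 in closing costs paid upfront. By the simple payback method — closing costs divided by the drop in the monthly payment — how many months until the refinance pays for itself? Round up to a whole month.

Current payment = 54,500 × 10.625%/12 / (1 − (1+0.0088542)^−84) = $922.46.
Refinanced payment = 37,136.64 × 0.0084375 / (1 − (1+0.0084375)^−72) = $690.33.
Monthly savings = $922.46 − $690.33 = $232.13.
Break-even = $500.00 / $232.13 = 2.15 → 3 months.

3 months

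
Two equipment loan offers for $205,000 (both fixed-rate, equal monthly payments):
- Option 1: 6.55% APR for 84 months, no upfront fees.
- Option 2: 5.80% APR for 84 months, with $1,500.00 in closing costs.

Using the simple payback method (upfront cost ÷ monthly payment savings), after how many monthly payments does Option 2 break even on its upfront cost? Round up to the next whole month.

Option 1: at 6.55% the monthly rate is 0.0054583, so the payment is 205,000 × 0.0054583 / (1 − 1.0054583^−84) = $3,049.10.
Option 2: at 5.80% the monthly rate is 0.0048333, so the payment is 205,000 × 0.0048333 / (1 − 1.0048333^−84) = $2,975.14.
Monthly savings = $3,049.10 − $2,975.14 = $73.96.
Break-even = $1,500.00 / $73.96 = 20.28 → 21 months.

21 months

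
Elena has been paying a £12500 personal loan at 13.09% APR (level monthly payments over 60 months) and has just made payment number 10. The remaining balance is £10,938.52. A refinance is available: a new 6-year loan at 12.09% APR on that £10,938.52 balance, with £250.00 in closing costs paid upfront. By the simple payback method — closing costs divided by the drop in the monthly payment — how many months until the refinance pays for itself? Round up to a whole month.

Current payment = 12,500 × 13.09%/12 / (1 − (1+0.0109083)^−60) = £284.99.
Refinanced payment = 10,938.52 × 0.0100750 / (1 − (1+0.0100750)^−72) = £214.36.
Monthly savings = £284.99 − £214.36 = £70.63.
Break-even = £250.00 / £70.63 = 3.54 → 4 months.

4 months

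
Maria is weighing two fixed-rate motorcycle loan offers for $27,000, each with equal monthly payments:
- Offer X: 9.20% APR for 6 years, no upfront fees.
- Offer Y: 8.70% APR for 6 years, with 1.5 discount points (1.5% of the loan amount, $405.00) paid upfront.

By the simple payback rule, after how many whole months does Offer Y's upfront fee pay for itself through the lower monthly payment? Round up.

Offer X: at 9.20% the monthly rate is 0.0076667, so the payment is 27,000 × 0.0076667 / (1 − 1.0076667^−72) = $489.37.
Offer Y: at 8.70% the monthly rate is 0.0072500, so the payment is 27,000 × 0.0072500 / (1 − 1.0072500^−72) = $482.68.
Monthly savings = $489.37 − $482.68 = $6.69.
Break-even = $405.00 / $6.69 = 60.54 → 61 months.

61 months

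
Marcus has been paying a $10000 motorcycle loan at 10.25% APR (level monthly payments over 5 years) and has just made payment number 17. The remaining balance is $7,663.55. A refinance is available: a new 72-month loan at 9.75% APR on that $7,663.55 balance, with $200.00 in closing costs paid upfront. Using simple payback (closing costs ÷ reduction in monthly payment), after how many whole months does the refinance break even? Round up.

3 months

Current payment = 10,000 × 10.25%/12 / (1 − (1+0.0085417)^−60) = $213.70.
Refinanced payment = 7,663.55 × 0.0081250 / (1 − (1+0.0081250)^−72) = $141.01.
Monthly savings = $213.70 − $141.01 = $72.69.
Break-even = $200.00 / $72.69 = 2.75 → 3 months.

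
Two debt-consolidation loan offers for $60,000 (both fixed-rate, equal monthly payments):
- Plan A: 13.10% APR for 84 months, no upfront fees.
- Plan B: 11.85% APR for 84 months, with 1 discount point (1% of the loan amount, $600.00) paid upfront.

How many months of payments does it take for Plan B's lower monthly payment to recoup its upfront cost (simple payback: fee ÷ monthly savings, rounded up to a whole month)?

15 months

Plan A: at 13.10% the monthly rate is 0.0109167, so the payment is 60,000 × 0.0109167 / (1 − 1.0109167^−84) = $1,094.78.
Plan B: monthly rate = 11.85%/12 = 0.0098750; payment = 60,000 × 0.0098750 / (1 − (1+0.0098750)^−84) = $1,054.36.
Monthly savings = $1,094.78 − $1,054.36 = $40.42.
Break-even = $600.00 / $40.42 = 14.84 → 15 months.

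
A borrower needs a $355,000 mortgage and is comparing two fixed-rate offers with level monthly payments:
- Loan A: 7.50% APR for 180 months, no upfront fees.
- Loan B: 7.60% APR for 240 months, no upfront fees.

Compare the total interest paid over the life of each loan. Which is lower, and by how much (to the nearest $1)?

Loan A by $99,224

Loan A: at 7.50% the monthly rate is 0.0062500, so the payment is 355,000 × 0.0062500 / (1 − 1.0062500^−180) = $3,290.89.
Total interest on Loan A = 180 × $3,290.89 − $355,000 = $237,360.20.
Loan B: monthly rate = 7.6%/12 = 0.0063333; payment = 355,000 × 0.0063333 / (1 − (1+0.0063333)^−240) = $2,881.60.
Total interest on Loan B = 240 × $2,881.60 − $355,000 = $336,584.00.
Loan A is lower by $99,223.80.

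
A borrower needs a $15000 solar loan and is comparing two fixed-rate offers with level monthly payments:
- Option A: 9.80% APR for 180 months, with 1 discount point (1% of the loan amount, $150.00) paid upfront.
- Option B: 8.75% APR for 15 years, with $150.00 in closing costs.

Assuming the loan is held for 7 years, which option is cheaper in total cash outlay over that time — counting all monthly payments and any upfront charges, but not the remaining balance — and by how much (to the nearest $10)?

Option B by $790

Option A: monthly rate = 9.8%/12 = 0.0081667; payment = 15,000 × 0.0081667 / (1 − (1+0.0081667)^−180) = $159.36.
Option B: at 8.75% the monthly rate is 0.0072917, so the payment is 15,000 × 0.0072917 / (1 − 1.0072917^−180) = $149.92.
Over 84 months: Option A costs 84 × $159.36 + $150.00 = $13,536.24; Option B costs 84 × $149.92 + $150.00 = $12,743.28.
Option B is cheaper by $13,536.24 − $12,743.28 = $792.96.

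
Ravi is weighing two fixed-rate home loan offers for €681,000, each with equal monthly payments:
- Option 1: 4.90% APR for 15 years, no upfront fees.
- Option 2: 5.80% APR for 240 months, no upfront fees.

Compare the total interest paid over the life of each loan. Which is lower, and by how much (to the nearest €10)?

Option 1: at 4.90% the monthly rate is 0.0040833, so the payment is 681,000 × 0.0040833 / (1 − 1.0040833^−180) = €5,349.90.
Total interest on Option 1 = 180 × €5,349.90 − €681,000 = €281,982.00.
Option 2: at 5.80% the monthly rate is 0.0048333, so the payment is 681,000 × 0.0048333 / (1 − 1.0048333^−240) = €4,800.65.
Total interest on Option 2 = 240 × €4,800.65 − €681,000 = €471,156.00.
Option 1 is lower by €189,174.00.

Option 1 by €189,170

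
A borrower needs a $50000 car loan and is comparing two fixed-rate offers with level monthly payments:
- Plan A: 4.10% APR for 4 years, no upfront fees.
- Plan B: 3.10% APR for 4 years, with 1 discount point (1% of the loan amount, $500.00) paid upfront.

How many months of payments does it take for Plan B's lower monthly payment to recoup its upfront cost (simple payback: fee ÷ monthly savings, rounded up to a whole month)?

23 months

Plan A: at 4.10% the monthly rate is 0.0034167, so the payment is 50,000 × 0.0034167 / (1 − 1.0034167^−48) = $1,131.19.
Plan B: at 3.10% the monthly rate is 0.0025833, so the payment is 50,000 × 0.0025833 / (1 − 1.0025833^−48) = $1,108.93.
Monthly savings = $1,131.19 − $1,108.93 = $22.26.
Break-even = $500.00 / $22.26 = 22.46 → 23 months.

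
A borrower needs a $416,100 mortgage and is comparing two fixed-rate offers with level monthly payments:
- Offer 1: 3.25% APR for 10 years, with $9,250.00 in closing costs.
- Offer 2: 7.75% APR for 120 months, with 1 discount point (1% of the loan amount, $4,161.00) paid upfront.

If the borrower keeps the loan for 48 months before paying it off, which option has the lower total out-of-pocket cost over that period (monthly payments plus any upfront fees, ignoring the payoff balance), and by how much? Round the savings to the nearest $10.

Offer 1 by $39,430

Offer 1: at 3.25% the monthly rate is 0.0027083, so the payment is 416,100 × 0.0027083 / (1 − 1.0027083^−120) = $4,066.09.
Offer 2: monthly rate = 7.75%/12 = 0.0064583; payment = 416,100 × 0.0064583 / (1 − (1+0.0064583)^−120) = $4,993.64.
Over 48 months: Offer 1 costs 48 × $4,066.09 + $9,250.00 = $204,422.32; Offer 2 costs 48 × $4,993.64 + $4,161.00 = $243,855.72.
Offer 1 is cheaper by $243,855.72 − $204,422.32 = $39,433.40.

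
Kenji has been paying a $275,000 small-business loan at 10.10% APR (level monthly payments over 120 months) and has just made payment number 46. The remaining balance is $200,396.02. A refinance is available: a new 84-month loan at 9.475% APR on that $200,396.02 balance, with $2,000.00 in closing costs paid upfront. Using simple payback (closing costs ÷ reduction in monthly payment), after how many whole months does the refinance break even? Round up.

6 months

Current payment = 275,000 × 10.1%/12 / (1 − (1+0.0084167)^−120) = $3,649.39.
Refinanced payment = 200,396.02 × 0.0078958 / (1 − (1+0.0078958)^−84) = $3,272.70.
Monthly savings = $3,649.39 − $3,272.70 = $376.69.
Break-even = $2,000.00 / $376.69 = 5.31 → 6 months.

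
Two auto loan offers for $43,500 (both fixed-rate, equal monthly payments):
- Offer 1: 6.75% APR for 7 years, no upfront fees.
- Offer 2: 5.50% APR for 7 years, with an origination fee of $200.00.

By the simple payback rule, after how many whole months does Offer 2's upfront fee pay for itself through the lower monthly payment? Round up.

Offer 1: monthly rate = 6.75%/12 = 0.0056250; payment = 43,500 × 0.0056250 / (1 − (1+0.0056250)^−84) = $651.23.
Offer 2: monthly rate = 5.5%/12 = 0.0045833; payment = 43,500 × 0.0045833 / (1 − (1+0.0045833)^−84) = $625.10.
Monthly savings = $651.23 − $625.10 = $26.13.
Break-even = $200.00 / $26.13 = 7.65 → 8 months.

8 months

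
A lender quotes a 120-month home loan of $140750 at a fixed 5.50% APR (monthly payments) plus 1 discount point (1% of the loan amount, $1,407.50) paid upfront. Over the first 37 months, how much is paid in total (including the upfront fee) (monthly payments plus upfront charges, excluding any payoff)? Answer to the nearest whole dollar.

At 5.50% the monthly rate is 0.0045833, so the payment is 140,750 × 0.0045833 / (1 − 1.0045833^−120) = $1,527.51.
Total outlay = 37 × $1,527.51 + $1,407.50 = $57,925.37.

$57,925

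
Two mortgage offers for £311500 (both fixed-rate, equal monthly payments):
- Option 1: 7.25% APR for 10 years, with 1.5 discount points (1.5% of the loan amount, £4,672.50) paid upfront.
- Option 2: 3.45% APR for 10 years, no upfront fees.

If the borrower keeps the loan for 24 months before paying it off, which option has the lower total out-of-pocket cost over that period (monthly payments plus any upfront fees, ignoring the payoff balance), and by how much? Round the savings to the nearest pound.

Option 2 by £18,689

Option 1: at 7.25% the monthly rate is 0.0060417, so the payment is 311,500 × 0.0060417 / (1 − 1.0060417^−120) = £3,657.04.
Option 2: monthly rate = 3.45%/12 = 0.0028750; payment = 311,500 × 0.0028750 / (1 − (1+0.0028750)^−120) = £3,073.00.
Over 24 months: Option 1 costs 24 × £3,657.04 + £4,672.50 = £92,441.46; Option 2 costs 24 × £3,073.00 = £73,752.00.
Option 2 is cheaper by £92,441.46 − £73,752.00 = £18,689.46.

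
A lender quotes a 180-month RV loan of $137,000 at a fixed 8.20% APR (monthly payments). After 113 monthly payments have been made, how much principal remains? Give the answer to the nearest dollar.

$71,044

With monthly rate i = 8.2%/12 = 0.0068333, the balance after k of n payments is P · [(1+i)^n − (1+i)^k] / [(1+i)^n − 1].
(1+0.0068333)^180 = 3.40694688 and (1+0.0068333)^113 = 2.15877383, so the balance is 137,000 × (3.40694688 − 2.15877383) / (3.40694688 − 1) = $71,044.24.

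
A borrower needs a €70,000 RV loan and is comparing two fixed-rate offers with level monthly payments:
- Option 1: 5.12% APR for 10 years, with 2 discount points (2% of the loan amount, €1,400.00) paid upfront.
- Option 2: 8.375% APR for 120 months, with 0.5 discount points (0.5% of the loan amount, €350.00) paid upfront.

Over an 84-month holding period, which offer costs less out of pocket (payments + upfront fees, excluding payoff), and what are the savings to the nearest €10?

Option 1 by €8,750

Option 1: monthly rate = 5.12%/12 = 0.0042667; payment = 70,000 × 0.0042667 / (1 − (1+0.0042667)^−120) = €746.57.
Option 2: at 8.375% the monthly rate is 0.0069792, so the payment is 70,000 × 0.0069792 / (1 − 1.0069792^−120) = €863.23.
Over 84 months: Option 1 costs 84 × €746.57 + €1,400.00 = €64,111.88; Option 2 costs 84 × €863.23 + €350.00 = €72,861.32.
Option 1 is cheaper by €72,861.32 − €64,111.88 = €8,749.44.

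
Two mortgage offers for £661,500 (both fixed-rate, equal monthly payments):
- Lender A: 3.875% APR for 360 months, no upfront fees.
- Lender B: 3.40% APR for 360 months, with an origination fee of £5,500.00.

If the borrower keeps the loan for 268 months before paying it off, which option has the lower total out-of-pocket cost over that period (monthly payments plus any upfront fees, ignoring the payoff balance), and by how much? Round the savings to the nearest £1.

Lender B by £41,933

Lender A: at 3.875% the monthly rate is 0.0032292, so the payment is 661,500 × 0.0032292 / (1 − 1.0032292^−360) = £3,110.62.
Lender B: at 3.40% the monthly rate is 0.0028333, so the payment is 661,500 × 0.0028333 / (1 − 1.0028333^−360) = £2,933.63.
Over 268 months: Lender A costs 268 × £3,110.62 = £833,646.16; Lender B costs 268 × £2,933.63 + £5,500.00 = £791,712.84.
Lender B is cheaper by £833,646.16 − £791,712.84 = £41,933.32.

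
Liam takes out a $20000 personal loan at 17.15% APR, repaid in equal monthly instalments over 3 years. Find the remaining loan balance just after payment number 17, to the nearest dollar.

$11,816

With monthly rate i = 17.15%/12 = 0.0142917, the balance after k of n payments is P · [(1+i)^n − (1+i)^k] / [(1+i)^n − 1].
(1+0.0142917)^36 = 1.66672084 and (1+0.0142917)^17 = 1.27282464, so the balance is 20,000 × (1.66672084 − 1.27282464) / (1.66672084 − 1) = $11,815.93.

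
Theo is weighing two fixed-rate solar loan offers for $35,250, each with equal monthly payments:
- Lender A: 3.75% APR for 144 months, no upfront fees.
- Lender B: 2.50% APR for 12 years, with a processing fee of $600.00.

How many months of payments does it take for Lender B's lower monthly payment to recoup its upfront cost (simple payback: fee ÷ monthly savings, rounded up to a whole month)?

29 months

Lender A: monthly rate = 3.75%/12 = 0.0031250; payment = 35,250 × 0.0031250 / (1 − (1+0.0031250)^−144) = $304.36.
Lender B: monthly rate = 2.5%/12 = 0.0020833; payment = 35,250 × 0.0020833 / (1 − (1+0.0020833)^−144) = $283.60.
Monthly savings = $304.36 − $283.60 = $20.76.
Break-even = $600.00 / $20.76 = 28.90 → 29 months.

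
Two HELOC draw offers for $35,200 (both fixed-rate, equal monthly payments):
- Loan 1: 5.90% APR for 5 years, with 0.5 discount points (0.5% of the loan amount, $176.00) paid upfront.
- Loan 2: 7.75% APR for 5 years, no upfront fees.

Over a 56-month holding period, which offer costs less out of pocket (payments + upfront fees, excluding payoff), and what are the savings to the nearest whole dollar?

Loan 1 by $1,540

Loan 1: monthly rate = 5.9%/12 = 0.0049167; payment = 35,200 × 0.0049167 / (1 − (1+0.0049167)^−60) = $678.88.
Loan 2: at 7.75% the monthly rate is 0.0064583, so the payment is 35,200 × 0.0064583 / (1 − 1.0064583^−60) = $709.52.
Over 56 months: Loan 1 costs 56 × $678.88 + $176.00 = $38,193.28; Loan 2 costs 56 × $709.52 = $39,733.12.
Loan 1 is cheaper by $39,733.12 − $38,193.28 = $1,539.84.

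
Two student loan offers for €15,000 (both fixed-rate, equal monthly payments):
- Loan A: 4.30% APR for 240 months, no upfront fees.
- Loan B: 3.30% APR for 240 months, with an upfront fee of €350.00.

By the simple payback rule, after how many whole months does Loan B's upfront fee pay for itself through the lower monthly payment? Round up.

45 months

Loan A: monthly rate = 4.3%/12 = 0.0035833; payment = 15,000 × 0.0035833 / (1 − (1+0.0035833)^−240) = €93.29.
Loan B: at 3.30% the monthly rate is 0.0027500, so the payment is 15,000 × 0.0027500 / (1 − 1.0027500^−240) = €85.46.
Monthly savings = €93.29 − €85.46 = €7.83.
Break-even = €350.00 / €7.83 = 44.70 → 45 months.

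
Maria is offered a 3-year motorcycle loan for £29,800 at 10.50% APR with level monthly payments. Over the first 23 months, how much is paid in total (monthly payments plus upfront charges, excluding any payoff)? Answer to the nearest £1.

Monthly rate = 10.5%/12 = 0.0087500; payment = 29,800 × 0.0087500 / (1 − (1+0.0087500)^−36) = £968.57.
Total outlay = 23 × £968.57 = £22,277.11.

£22,277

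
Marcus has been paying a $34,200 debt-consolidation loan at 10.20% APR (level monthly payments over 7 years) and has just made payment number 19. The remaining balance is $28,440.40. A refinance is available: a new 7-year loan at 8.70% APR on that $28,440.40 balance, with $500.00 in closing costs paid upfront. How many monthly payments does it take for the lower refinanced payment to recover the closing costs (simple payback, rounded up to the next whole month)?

Current payment = 34,200 × 10.2%/12 / (1 − (1+0.0085000)^−84) = $571.30.
Refinanced payment = 28,440.40 × 0.0072500 / (1 − (1+0.0072500)^−84) = $453.26.
Monthly savings = $571.30 − $453.26 = $118.04.
Break-even = $500.00 / $118.04 = 4.24 → 5 months.

5 months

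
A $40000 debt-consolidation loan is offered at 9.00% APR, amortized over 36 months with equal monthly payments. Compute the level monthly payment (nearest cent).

At 9.00% the monthly rate is 0.0075000, so the payment is 40,000 × 0.0075000 / (1 − 1.0075000^−36) = $1,271.99.

$1,271.99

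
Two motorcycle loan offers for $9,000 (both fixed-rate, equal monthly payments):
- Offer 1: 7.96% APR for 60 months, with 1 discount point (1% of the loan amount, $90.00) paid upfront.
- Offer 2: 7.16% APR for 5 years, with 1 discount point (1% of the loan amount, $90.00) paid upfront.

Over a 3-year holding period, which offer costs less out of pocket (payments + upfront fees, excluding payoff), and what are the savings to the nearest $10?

Offer 2 by $120

Offer 1: at 7.96% the monthly rate is 0.0066333, so the payment is 9,000 × 0.0066333 / (1 − 1.0066333^−60) = $182.32.
Offer 2: at 7.16% the monthly rate is 0.0059667, so the payment is 9,000 × 0.0059667 / (1 − 1.0059667^−60) = $178.89.
Over 36 months: Offer 1 costs 36 × $182.32 + $90.00 = $6,653.52; Offer 2 costs 36 × $178.89 + $90.00 = $6,530.04.
Offer 2 is cheaper by $6,653.52 − $6,530.04 = $123.48.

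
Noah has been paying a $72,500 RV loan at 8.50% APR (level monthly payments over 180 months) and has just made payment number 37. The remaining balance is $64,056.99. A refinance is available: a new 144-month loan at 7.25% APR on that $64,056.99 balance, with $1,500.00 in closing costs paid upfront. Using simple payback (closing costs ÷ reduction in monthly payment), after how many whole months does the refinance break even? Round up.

Current payment = 72,500 × 8.5%/12 / (1 − (1+0.0070833)^−180) = $713.94.
Refinanced payment = 64,056.99 × 0.0060417 / (1 − (1+0.0060417)^−144) = $667.32.
Monthly savings = $713.94 − $667.32 = $46.62.
Break-even = $1,500.00 / $46.62 = 32.18 → 33 months.

33 months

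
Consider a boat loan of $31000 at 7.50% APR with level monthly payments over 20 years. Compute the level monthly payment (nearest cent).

$249.73

Monthly rate = 7.5%/12 = 0.0062500; payment = 31,000 × 0.0062500 / (1 − (1+0.0062500)^−240) = $249.73.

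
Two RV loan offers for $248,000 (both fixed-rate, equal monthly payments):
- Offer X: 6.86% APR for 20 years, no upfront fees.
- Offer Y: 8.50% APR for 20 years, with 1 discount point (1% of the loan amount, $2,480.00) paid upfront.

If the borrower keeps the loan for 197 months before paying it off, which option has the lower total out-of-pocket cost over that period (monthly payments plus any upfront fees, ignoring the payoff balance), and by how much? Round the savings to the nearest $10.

Offer X: at 6.86% the monthly rate is 0.0057167, so the payment is 248,000 × 0.0057167 / (1 − 1.0057167^−240) = $1,901.96.
Offer Y: monthly rate = 8.5%/12 = 0.0070833; payment = 248,000 × 0.0070833 / (1 − (1+0.0070833)^−240) = $2,152.20.
Over 197 months: Offer X costs 197 × $1,901.96 = $374,686.12; Offer Y costs 197 × $2,152.20 + $2,480.00 = $426,463.40.
Offer X is cheaper by $426,463.40 − $374,686.12 = $51,777.28.

Offer X by $51,780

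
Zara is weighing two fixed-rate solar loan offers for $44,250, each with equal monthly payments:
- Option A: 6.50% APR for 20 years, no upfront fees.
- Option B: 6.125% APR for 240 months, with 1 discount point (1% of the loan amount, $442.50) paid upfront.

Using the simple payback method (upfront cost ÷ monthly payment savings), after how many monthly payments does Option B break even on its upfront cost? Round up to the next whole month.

Option A: monthly rate = 6.5%/12 = 0.0054167; payment = 44,250 × 0.0054167 / (1 − (1+0.0054167)^−240) = $329.92.
Option B: monthly rate = 6.125%/12 = 0.0051042; payment = 44,250 × 0.0051042 / (1 − (1+0.0051042)^−240) = $320.22.
Monthly savings = $329.92 − $320.22 = $9.70.
Break-even = $442.50 / $9.70 = 45.62 → 46 months.

46 months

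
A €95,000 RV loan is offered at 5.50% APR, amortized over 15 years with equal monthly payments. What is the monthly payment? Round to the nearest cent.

€776.23

Monthly rate = 5.5%/12 = 0.0045833; payment = 95,000 × 0.0045833 / (1 − (1+0.0045833)^−180) = €776.23.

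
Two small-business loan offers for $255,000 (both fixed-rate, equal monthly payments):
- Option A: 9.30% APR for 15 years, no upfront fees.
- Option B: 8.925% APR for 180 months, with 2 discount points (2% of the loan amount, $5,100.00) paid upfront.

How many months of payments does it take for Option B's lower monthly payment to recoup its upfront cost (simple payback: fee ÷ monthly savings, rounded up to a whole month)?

Option A: monthly rate = 9.3%/12 = 0.0077500; payment = 255,000 × 0.0077500 / (1 − (1+0.0077500)^−180) = $2,632.09.
Option B: at 8.925% the monthly rate is 0.0074375, so the payment is 255,000 × 0.0074375 / (1 − 1.0074375^−180) = $2,575.02.
Monthly savings = $2,632.09 − $2,575.02 = $57.07.
Break-even = $5,100.00 / $57.07 = 89.36 → 90 months.

90 months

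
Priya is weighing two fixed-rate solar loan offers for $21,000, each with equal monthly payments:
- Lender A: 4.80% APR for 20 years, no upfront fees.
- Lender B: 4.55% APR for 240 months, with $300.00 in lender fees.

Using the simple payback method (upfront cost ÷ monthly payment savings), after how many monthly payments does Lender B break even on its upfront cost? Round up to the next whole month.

Lender A: monthly rate = 4.8%/12 = 0.0040000; payment = 21,000 × 0.0040000 / (1 − (1+0.0040000)^−240) = $136.28.
Lender B: at 4.55% the monthly rate is 0.0037917, so the payment is 21,000 × 0.0037917 / (1 − 1.0037917^−240) = $133.42.
Monthly savings = $136.28 − $133.42 = $2.86.
Break-even = $300.00 / $2.86 = 104.90 → 105 months.

105 months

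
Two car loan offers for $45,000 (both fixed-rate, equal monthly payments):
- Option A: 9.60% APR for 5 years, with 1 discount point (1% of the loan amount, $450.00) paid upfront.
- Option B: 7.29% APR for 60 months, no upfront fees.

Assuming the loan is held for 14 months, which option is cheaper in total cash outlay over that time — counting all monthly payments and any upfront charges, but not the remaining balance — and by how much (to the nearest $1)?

Option B by $1,151

Option A: monthly rate = 9.6%/12 = 0.0080000; payment = 45,000 × 0.0080000 / (1 − (1+0.0080000)^−60) = $947.28.
Option B: monthly rate = 7.29%/12 = 0.0060750; payment = 45,000 × 0.0060750 / (1 − (1+0.0060750)^−60) = $897.22.
Over 14 months: Option A costs 14 × $947.28 + $450.00 = $13,711.92; Option B costs 14 × $897.22 = $12,561.08.
Option B is cheaper by $13,711.92 − $12,561.08 = $1,150.84.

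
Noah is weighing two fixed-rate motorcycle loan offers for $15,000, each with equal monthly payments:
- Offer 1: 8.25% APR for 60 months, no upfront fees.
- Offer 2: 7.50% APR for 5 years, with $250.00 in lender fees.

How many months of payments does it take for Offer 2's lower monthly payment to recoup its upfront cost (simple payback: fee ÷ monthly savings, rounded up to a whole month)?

47 months

Offer 1: monthly rate = 8.25%/12 = 0.0068750; payment = 15,000 × 0.0068750 / (1 − (1+0.0068750)^−60) = $305.94.
Offer 2: at 7.50% the monthly rate is 0.0062500, so the payment is 15,000 × 0.0062500 / (1 − 1.0062500^−60) = $300.57.
Monthly savings = $305.94 − $300.57 = $5.37.
Break-even = $250.00 / $5.37 = 46.55 → 47 months.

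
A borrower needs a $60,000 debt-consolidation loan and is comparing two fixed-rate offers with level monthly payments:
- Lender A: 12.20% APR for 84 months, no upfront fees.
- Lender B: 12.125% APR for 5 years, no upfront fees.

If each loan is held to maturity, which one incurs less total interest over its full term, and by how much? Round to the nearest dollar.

Lender A: monthly rate = 12.2%/12 = 0.0101667; payment = 60,000 × 0.0101667 / (1 − (1+0.0101667)^−84) = $1,065.59.
Total interest on Lender A = 84 × $1,065.59 − $60,000 = $29,509.56.
Lender B: at 12.125% the monthly rate is 0.0101042, so the payment is 60,000 × 0.0101042 / (1 − 1.0101042^−60) = $1,338.46.
Total interest on Lender B = 60 × $1,338.46 − $60,000 = $20,307.60.
Lender B is lower by $9,201.96.

Lender B by $9,202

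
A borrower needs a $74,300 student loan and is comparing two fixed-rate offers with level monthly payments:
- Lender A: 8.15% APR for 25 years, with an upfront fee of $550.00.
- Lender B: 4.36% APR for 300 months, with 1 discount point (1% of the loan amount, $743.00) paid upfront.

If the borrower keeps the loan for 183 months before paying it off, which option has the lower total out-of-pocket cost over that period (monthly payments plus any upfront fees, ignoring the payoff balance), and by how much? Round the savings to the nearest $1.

Lender B by $31,605

Lender A: at 8.15% the monthly rate is 0.0067917, so the payment is 74,300 × 0.0067917 / (1 − 1.0067917^−300) = $580.86.
Lender B: monthly rate = 4.36%/12 = 0.0036333; payment = 74,300 × 0.0036333 / (1 − (1+0.0036333)^−300) = $407.10.
Over 183 months: Lender A costs 183 × $580.86 + $550.00 = $106,847.38; Lender B costs 183 × $407.10 + $743.00 = $75,242.30.
Lender B is cheaper by $106,847.38 − $75,242.30 = $31,605.08.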